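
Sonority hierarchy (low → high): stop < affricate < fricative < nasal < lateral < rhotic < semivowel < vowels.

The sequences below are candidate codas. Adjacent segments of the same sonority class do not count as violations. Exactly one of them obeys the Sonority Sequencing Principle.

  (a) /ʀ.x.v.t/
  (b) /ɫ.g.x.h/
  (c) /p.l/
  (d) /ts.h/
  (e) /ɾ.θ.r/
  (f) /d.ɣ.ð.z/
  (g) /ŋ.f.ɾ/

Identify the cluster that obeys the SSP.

(a) /ʀ.x.v.t/: profile 6-3-3-1 — obeys.
(b) /ɫ.g.x.h/: profile 5-1-3-3 — violates.
(c) /p.l/: profile 1-5 — violates.
(d) /ts.h/: profile 2-3 — violates.
(e) /ɾ.θ.r/: profile 6-3-6 — violates.
(f) /d.ɣ.ð.z/: profile 1-3-3-3 — violates.
(g) /ŋ.f.ɾ/: profile 4-3-6 — violates.

a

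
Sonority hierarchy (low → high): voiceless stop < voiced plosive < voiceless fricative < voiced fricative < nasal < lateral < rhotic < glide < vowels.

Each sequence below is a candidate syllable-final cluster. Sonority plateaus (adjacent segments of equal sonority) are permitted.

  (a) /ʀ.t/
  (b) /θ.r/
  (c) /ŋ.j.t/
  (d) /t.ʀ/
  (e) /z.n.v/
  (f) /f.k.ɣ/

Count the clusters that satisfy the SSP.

(a) sonority 7-1: well-formed.
(b) sonority 3-7: ill-formed.
(c) sonority 5-8-1: ill-formed.
(d) sonority 1-7: ill-formed.
(e) sonority 4-5-4: ill-formed.
(f) sonority 3-1-4: ill-formed.

1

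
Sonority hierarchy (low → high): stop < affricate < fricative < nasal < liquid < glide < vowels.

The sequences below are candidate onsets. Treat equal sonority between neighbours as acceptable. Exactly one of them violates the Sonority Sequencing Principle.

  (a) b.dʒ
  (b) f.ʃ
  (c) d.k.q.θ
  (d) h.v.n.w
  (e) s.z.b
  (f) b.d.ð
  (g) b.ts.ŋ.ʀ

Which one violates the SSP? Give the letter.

e

(a) sonority 1-2: well-formed.
(b) sonority 3-3: well-formed.
(c) sonority 1-1-1-3: well-formed.
(d) sonority 3-3-4-6: well-formed.
(e) sonority 3-3-1: ill-formed.
(f) sonority 1-1-3: well-formed.
(g) sonority 1-2-4-5: well-formed.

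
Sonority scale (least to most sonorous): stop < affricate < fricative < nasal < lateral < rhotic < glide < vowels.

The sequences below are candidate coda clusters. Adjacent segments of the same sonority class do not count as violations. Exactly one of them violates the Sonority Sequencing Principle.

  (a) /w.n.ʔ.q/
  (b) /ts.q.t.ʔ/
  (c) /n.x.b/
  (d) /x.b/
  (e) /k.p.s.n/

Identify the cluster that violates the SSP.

e

(a) 7-4-1-1 → obeys
(b) 2-1-1-1 → obeys
(c) 4-3-1 → obeys
(d) 3-1 → obeys
(e) 1-1-3-4 → violates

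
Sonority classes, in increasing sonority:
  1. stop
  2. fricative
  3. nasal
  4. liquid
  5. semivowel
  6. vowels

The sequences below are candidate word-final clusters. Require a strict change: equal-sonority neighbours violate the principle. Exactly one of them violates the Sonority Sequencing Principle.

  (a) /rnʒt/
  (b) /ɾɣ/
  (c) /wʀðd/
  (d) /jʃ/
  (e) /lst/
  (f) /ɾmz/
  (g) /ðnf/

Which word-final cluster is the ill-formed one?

(a) 4-3-2-1 → obeys
(b) 4-2 → obeys
(c) 5-4-2-1 → obeys
(d) 5-2 → obeys
(e) 4-2-1 → obeys
(f) 4-3-2 → obeys
(g) 2-3-2 → violates

g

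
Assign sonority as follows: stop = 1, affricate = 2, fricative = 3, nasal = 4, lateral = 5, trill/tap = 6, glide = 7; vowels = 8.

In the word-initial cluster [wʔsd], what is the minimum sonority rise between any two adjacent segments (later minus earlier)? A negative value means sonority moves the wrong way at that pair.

-6

/w/ is a glide (sonority 7).
/ʔ/ is a stop (sonority 1).
/s/ is a fricative (sonority 3).
/d/ is a stop (sonority 1).
/w/→/ʔ/: change -6.
/ʔ/→/s/: change +2.
/s/→/d/: change -2.
Minimum = -6.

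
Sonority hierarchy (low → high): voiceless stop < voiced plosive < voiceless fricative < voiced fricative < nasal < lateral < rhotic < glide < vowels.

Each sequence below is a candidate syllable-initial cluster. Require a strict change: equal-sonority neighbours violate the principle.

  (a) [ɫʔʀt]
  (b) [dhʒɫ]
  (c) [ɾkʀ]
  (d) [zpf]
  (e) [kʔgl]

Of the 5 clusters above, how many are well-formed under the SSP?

(a) sonority 6-1-7-1: ill-formed.
(b) sonority 2-3-4-6: well-formed.
(c) sonority 7-1-7: ill-formed.
(d) sonority 4-1-3: ill-formed.
(e) sonority 1-1-2-6: ill-formed.

1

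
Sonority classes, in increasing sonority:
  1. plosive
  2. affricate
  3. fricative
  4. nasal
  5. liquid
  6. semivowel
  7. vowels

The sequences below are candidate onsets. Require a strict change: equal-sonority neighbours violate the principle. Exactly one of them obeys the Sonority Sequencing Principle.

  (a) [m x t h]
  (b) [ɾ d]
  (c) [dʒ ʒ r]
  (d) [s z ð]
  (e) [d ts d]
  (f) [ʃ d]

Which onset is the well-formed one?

(a) 4-3-1-3 → violates
(b) 5-1 → violates
(c) 2-3-5 → obeys
(d) 3-3-3 → violates
(e) 1-2-1 → violates
(f) 3-1 → violates

c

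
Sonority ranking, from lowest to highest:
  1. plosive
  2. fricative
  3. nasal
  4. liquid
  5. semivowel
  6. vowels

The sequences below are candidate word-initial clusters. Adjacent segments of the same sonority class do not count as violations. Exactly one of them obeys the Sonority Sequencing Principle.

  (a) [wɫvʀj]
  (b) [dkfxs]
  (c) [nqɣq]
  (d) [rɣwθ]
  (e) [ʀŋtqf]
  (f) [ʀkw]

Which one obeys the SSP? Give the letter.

b

(a) [wɫvʀj]: profile 5-4-2-4-5 — violates.
(b) [dkfxs]: profile 1-1-2-2-2 — obeys.
(c) [nqɣq]: profile 3-1-2-1 — violates.
(d) [rɣwθ]: profile 4-2-5-2 — violates.
(e) [ʀŋtqf]: profile 4-3-1-1-2 — violates.
(f) [ʀkw]: profile 4-1-5 — violates.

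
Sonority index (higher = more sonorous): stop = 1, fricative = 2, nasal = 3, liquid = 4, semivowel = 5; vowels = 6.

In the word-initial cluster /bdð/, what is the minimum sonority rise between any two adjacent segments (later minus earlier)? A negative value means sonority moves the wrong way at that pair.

/b/ — stop, sonority 1.
/d/ — stop, sonority 1.
/ð/ — fricative, sonority 2.
/b/→/d/: change +0.
/d/→/ð/: change +1.
Minimum = 0.

0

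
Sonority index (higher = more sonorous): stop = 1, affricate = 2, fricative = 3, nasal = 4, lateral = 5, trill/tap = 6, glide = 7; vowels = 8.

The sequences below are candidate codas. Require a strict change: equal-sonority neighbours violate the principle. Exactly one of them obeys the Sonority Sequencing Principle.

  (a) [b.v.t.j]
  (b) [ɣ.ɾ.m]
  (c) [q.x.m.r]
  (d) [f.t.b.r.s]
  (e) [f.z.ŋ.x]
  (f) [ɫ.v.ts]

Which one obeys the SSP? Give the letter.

(a) [b.v.t.j]: profile 1-3-1-7 — violates.
(b) [ɣ.ɾ.m]: profile 3-6-4 — violates.
(c) [q.x.m.r]: profile 1-3-4-6 — violates.
(d) [f.t.b.r.s]: profile 3-1-1-6-3 — violates.
(e) [f.z.ŋ.x]: profile 3-3-4-3 — violates.
(f) [ɫ.v.ts]: profile 5-3-2 — obeys.

f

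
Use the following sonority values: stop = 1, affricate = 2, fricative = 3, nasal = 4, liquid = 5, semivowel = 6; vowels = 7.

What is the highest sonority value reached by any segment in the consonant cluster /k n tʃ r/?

5

/k/: stop = 1.
/n/: nasal = 4.
/tʃ/: affricate = 2.
/r/: liquid = 5.
The maximum is 5.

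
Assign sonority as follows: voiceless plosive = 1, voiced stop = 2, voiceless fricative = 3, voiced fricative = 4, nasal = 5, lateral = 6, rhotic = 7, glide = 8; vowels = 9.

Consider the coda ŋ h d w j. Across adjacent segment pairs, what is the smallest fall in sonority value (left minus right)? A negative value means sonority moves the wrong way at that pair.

-6

/ŋ/ is a nasal (sonority 5).
/h/ is a voiceless fricative (sonority 3).
/d/ is a voiced stop (sonority 2).
/w/ is a glide (sonority 8).
/j/ is a glide (sonority 8).
/ŋ/→/h/: change +2.
/h/→/d/: change +1.
/d/→/w/: change -6.
/w/→/j/: change +0.
Minimum = -6.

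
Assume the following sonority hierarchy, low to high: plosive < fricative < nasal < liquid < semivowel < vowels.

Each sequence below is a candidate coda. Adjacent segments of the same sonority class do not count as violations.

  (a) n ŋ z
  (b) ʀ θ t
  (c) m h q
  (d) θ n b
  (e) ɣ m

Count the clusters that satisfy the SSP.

(a) sonority 3-3-2: well-formed.
(b) sonority 4-2-1: well-formed.
(c) sonority 3-2-1: well-formed.
(d) sonority 2-3-1: ill-formed.
(e) sonority 2-3: ill-formed.

3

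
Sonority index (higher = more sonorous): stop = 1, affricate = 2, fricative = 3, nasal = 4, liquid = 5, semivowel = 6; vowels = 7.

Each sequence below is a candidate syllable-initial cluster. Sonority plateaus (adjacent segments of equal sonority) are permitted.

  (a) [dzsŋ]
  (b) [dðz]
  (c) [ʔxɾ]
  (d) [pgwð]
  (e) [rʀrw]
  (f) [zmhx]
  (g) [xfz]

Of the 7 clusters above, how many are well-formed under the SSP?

5

(a) 1-3-3-4 → obeys
(b) 1-3-3 → obeys
(c) 1-3-5 → obeys
(d) 1-1-6-3 → violates
(e) 5-5-5-6 → obeys
(f) 3-4-3-3 → violates
(g) 3-3-3 → obeys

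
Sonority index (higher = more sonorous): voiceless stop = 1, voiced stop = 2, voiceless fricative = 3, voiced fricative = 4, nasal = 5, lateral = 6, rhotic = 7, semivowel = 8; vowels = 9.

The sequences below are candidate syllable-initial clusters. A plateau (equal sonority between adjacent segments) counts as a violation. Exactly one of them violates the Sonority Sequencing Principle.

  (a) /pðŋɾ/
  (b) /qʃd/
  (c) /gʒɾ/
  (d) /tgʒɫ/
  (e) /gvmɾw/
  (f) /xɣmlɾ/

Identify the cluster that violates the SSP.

b

(a) 1-4-5-7 → obeys
(b) 1-3-2 → violates
(c) 2-4-7 → obeys
(d) 1-2-4-6 → obeys
(e) 2-4-5-7-8 → obeys
(f) 3-4-5-6-7 → obeys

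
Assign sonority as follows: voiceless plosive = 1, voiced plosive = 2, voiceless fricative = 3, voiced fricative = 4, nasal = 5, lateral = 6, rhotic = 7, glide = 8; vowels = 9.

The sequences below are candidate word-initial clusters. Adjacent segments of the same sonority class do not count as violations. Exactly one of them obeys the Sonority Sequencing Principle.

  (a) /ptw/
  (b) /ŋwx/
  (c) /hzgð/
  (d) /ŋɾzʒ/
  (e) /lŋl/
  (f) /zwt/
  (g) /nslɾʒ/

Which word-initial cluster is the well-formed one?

a

(a) sonority 1-1-8: well-formed.
(b) sonority 5-8-3: ill-formed.
(c) sonority 3-4-2-4: ill-formed.
(d) sonority 5-7-4-4: ill-formed.
(e) sonority 6-5-6: ill-formed.
(f) sonority 4-8-1: ill-formed.
(g) sonority 5-3-6-7-4: ill-formed.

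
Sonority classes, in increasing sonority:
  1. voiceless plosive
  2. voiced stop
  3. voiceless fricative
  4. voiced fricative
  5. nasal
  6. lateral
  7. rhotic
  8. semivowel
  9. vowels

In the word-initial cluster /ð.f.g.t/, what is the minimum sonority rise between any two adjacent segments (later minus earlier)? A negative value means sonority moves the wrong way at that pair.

-1

/ð/: voiced fricative = 4.
/f/: voiceless fricative = 3.
/g/: voiced stop = 2.
/t/: voiceless plosive = 1.
/ð/→/f/: change -1.
/f/→/g/: change -1.
/g/→/t/: change -1.
Minimum = -1.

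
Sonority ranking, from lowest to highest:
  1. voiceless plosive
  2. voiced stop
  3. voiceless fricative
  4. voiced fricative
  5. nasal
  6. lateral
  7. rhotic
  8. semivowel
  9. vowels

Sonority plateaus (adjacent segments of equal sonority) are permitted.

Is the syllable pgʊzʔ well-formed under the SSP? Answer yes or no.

Onset: /p/ is a voiceless plosive (sonority 1), /g/ is a voiced stop (sonority 2); then the nucleus /ʊ/ (sonority 9).
Onset profile 1-2-9 — rises to the nucleus.
Coda: /z/ is a voiced fricative (sonority 4), /ʔ/ is a voiceless plosive (sonority 1).
Coda profile 9-4-1 — falls from the nucleus.

yes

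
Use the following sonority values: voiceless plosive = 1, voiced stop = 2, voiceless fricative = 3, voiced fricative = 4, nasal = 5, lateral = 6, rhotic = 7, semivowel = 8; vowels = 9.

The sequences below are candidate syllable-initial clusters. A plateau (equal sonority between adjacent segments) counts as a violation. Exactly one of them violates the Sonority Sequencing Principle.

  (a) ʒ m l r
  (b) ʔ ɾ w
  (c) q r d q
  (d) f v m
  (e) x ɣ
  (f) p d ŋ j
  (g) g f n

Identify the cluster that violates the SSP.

c

(a) 4-5-6-7 → obeys
(b) 1-7-8 → obeys
(c) 1-7-2-1 → violates
(d) 3-4-5 → obeys
(e) 3-4 → obeys
(f) 1-2-5-8 → obeys
(g) 2-3-5 → obeys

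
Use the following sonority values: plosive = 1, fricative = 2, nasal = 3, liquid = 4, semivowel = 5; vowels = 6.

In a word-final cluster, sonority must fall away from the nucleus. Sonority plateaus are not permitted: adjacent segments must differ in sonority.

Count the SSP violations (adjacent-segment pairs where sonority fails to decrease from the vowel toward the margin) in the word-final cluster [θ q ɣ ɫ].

/θ/ is a fricative (sonority 2).
/q/ is a plosive (sonority 1).
/ɣ/ is a fricative (sonority 2).
/ɫ/ is a liquid (sonority 4).
/θ/→/q/: 2→1 (falls) — ok.
/q/→/ɣ/: 1→2 (does not fall) — violation.
/ɣ/→/ɫ/: 2→4 (does not fall) — violation.

2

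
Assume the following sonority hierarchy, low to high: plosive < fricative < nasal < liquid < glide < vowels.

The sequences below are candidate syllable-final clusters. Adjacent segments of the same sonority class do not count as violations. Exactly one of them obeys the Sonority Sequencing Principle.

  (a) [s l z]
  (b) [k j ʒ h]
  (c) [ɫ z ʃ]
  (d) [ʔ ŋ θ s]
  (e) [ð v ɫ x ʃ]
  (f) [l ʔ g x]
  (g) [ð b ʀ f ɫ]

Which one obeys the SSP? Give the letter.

(a) 2-4-2 → violates
(b) 1-5-2-2 → violates
(c) 4-2-2 → obeys
(d) 1-3-2-2 → violates
(e) 2-2-4-2-2 → violates
(f) 4-1-1-2 → violates
(g) 2-1-4-2-4 → violates

c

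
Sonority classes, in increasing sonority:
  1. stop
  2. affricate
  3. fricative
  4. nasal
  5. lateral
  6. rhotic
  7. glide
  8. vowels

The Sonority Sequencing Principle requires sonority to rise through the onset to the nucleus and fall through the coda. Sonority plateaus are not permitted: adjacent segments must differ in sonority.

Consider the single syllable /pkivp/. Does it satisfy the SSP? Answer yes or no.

Onset: /p/ is a stop (sonority 1), /k/ is a stop (sonority 1); then the nucleus /i/ (sonority 8).
Onset profile 1-1-8 — does not strictly rise throughout.
Coda: /v/ is a fricative (sonority 3), /p/ is a stop (sonority 1).
Coda profile 8-3-1 — falls from the nucleus.

no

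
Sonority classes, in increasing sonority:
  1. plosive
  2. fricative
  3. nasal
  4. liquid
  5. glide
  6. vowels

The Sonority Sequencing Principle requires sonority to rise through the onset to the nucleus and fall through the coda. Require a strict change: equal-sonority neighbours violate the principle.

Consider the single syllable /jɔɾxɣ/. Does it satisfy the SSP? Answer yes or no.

Onset: /j/ is a glide (sonority 5); then the nucleus /ɔ/ (sonority 6).
Onset profile 5-6 — rises to the nucleus.
Coda: /ɾ/ is a liquid (sonority 4), /x/ is a fricative (sonority 2), /ɣ/ is a fricative (sonority 2).
Coda profile 6-4-2-2 — does not strictly fall throughout.

no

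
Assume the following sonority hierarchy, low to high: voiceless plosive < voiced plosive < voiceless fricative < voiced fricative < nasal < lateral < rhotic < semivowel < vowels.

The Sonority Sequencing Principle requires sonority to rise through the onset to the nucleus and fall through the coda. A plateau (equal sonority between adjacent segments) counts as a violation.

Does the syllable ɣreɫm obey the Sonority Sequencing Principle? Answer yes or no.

Onset: /ɣ/ is a voiced fricative (sonority 4), /r/ is a rhotic (sonority 7); then the nucleus /e/ (sonority 9).
Onset profile 4-7-9 — rises to the nucleus.
Coda: /ɫ/ is a lateral (sonority 6), /m/ is a nasal (sonority 5).
Coda profile 9-6-5 — falls from the nucleus.

yes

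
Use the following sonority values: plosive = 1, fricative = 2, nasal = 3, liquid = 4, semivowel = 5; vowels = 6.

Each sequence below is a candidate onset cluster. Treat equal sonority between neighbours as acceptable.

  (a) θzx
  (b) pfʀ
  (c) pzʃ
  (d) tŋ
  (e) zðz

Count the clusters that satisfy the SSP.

(a) θzx: profile 2-2-2 — obeys.
(b) pfʀ: profile 1-2-4 — obeys.
(c) pzʃ: profile 1-2-2 — obeys.
(d) tŋ: profile 1-3 — obeys.
(e) zðz: profile 2-2-2 — obeys.

5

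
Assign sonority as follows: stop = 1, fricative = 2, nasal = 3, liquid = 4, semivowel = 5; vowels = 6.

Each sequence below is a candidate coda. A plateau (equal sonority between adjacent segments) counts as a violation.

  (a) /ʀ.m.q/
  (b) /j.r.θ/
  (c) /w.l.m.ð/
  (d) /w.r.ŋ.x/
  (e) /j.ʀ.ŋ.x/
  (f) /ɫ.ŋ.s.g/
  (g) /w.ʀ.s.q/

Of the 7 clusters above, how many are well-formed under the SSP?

7

(a) 4-3-1 → obeys
(b) 5-4-2 → obeys
(c) 5-4-3-2 → obeys
(d) 5-4-3-2 → obeys
(e) 5-4-3-2 → obeys
(f) 4-3-2-1 → obeys
(g) 5-4-2-1 → obeys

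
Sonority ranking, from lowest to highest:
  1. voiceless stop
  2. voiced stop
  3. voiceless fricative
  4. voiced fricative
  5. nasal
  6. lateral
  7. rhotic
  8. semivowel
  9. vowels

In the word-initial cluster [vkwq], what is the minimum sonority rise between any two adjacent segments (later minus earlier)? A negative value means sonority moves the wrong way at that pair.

/v/ is a voiced fricative (sonority 4).
/k/ is a voiceless stop (sonority 1).
/w/ is a semivowel (sonority 8).
/q/ is a voiceless stop (sonority 1).
/v/→/k/: change -3.
/k/→/w/: change +7.
/w/→/q/: change -7.
Minimum = -7.

-7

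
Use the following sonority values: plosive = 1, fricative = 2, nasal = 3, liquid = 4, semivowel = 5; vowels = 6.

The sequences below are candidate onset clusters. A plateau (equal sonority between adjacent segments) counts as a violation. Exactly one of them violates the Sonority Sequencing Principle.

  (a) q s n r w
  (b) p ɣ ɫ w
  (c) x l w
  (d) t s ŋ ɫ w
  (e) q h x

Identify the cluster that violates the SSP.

e

(a) sonority 1-2-3-4-5: well-formed.
(b) sonority 1-2-4-5: well-formed.
(c) sonority 2-4-5: well-formed.
(d) sonority 1-2-3-4-5: well-formed.
(e) sonority 1-2-2: ill-formed.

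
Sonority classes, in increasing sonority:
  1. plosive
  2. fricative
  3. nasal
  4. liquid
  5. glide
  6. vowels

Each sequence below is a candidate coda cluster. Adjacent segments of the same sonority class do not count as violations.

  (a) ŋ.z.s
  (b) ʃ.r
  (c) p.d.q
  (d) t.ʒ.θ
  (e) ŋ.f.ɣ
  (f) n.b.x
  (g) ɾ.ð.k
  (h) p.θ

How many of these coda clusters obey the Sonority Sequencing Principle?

4

(a) sonority 3-2-2: well-formed.
(b) sonority 2-4: ill-formed.
(c) sonority 1-1-1: well-formed.
(d) sonority 1-2-2: ill-formed.
(e) sonority 3-2-2: well-formed.
(f) sonority 3-1-2: ill-formed.
(g) sonority 4-2-1: well-formed.
(h) sonority 1-2: ill-formed.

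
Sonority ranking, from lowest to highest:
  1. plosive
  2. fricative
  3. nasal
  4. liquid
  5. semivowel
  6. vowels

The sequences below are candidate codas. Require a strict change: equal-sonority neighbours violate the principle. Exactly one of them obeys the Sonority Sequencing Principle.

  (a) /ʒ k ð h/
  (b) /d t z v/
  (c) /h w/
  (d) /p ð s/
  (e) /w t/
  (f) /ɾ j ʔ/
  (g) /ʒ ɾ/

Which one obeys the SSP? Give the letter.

(a) 2-1-2-2 → violates
(b) 1-1-2-2 → violates
(c) 2-5 → violates
(d) 1-2-2 → violates
(e) 5-1 → obeys
(f) 4-5-1 → violates
(g) 2-4 → violates

e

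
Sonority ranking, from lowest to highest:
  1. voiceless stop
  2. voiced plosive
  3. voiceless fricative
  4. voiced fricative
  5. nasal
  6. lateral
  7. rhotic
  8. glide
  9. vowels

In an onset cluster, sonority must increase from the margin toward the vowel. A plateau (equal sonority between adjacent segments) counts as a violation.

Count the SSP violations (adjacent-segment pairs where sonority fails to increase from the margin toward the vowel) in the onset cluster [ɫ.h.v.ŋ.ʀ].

1

/ɫ/: lateral = 6.
/h/: voiceless fricative = 3.
/v/: voiced fricative = 4.
/ŋ/: nasal = 5.
/ʀ/: rhotic = 7.
/ɫ/→/h/: 6→3 (does not rise) — violation.
/h/→/v/: 3→4 (rises) — ok.
/v/→/ŋ/: 4→5 (rises) — ok.
/ŋ/→/ʀ/: 5→7 (rises) — ok.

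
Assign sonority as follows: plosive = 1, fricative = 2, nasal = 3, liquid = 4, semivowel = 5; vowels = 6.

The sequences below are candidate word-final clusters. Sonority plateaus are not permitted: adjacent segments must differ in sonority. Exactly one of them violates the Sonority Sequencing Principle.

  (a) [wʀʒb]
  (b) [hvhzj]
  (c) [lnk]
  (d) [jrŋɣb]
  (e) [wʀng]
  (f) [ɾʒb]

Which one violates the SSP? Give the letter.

b

(a) sonority 5-4-2-1: well-formed.
(b) sonority 2-2-2-2-5: ill-formed.
(c) sonority 4-3-1: well-formed.
(d) sonority 5-4-3-2-1: well-formed.
(e) sonority 5-4-3-1: well-formed.
(f) sonority 4-2-1: well-formed.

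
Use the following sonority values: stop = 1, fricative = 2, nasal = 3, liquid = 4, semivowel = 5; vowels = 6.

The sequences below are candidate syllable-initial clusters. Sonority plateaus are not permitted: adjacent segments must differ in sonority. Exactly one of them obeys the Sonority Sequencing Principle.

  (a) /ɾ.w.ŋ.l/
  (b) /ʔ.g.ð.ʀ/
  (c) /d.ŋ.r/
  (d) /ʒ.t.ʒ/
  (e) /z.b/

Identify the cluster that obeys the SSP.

c

(a) 4-5-3-4 → violates
(b) 1-1-2-4 → violates
(c) 1-3-4 → obeys
(d) 2-1-2 → violates
(e) 2-1 → violates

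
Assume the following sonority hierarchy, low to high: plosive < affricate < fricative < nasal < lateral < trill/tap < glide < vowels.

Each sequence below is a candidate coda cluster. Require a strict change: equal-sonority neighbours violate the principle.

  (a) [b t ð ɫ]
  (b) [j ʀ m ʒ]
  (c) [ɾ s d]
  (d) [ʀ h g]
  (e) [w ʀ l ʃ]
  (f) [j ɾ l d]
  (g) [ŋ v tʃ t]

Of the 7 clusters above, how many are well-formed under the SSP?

(a) 1-1-3-5 → violates
(b) 7-6-4-3 → obeys
(c) 6-3-1 → obeys
(d) 6-3-1 → obeys
(e) 7-6-5-3 → obeys
(f) 7-6-5-1 → obeys
(g) 4-3-2-1 → obeys

6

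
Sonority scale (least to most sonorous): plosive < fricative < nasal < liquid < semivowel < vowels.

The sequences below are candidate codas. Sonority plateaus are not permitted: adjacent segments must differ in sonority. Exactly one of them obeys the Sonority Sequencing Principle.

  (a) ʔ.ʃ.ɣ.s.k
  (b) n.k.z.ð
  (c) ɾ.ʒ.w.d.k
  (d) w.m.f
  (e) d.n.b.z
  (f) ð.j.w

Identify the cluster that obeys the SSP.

d

(a) 1-2-2-2-1 → violates
(b) 3-1-2-2 → violates
(c) 4-2-5-1-1 → violates
(d) 5-3-2 → obeys
(e) 1-3-1-2 → violates
(f) 2-5-5 → violates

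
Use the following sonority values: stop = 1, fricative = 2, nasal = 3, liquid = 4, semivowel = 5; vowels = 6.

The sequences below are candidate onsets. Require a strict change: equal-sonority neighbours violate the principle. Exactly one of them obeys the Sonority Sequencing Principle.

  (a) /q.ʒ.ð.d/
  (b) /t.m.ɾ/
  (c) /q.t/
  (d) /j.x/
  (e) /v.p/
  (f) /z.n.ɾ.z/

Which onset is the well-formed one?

b

(a) sonority 1-2-2-1: ill-formed.
(b) sonority 1-3-4: well-formed.
(c) sonority 1-1: ill-formed.
(d) sonority 5-2: ill-formed.
(e) sonority 2-1: ill-formed.
(f) sonority 2-3-4-2: ill-formed.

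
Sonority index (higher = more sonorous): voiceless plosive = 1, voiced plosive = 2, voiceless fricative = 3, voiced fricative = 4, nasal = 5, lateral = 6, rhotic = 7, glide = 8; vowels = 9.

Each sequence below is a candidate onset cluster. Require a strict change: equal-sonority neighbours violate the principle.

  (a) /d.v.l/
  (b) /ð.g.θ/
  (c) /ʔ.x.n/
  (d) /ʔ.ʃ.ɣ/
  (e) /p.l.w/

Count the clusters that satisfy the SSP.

(a) 2-4-6 → obeys
(b) 4-2-3 → violates
(c) 1-3-5 → obeys
(d) 1-3-4 → obeys
(e) 1-6-8 → obeys

4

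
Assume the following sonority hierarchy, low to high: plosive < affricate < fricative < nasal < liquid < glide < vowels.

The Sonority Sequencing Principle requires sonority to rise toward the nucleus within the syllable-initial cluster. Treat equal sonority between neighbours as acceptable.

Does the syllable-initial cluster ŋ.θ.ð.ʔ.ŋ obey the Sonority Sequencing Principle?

no

/ŋ/ is a nasal (sonority 4).
/θ/ is a fricative (sonority 3).
/ð/ is a fricative (sonority 3).
/ʔ/ is a plosive (sonority 1).
/ŋ/ is a nasal (sonority 4).
The profile is 4-3-3-1-4. Between /ŋ/ (4) and /θ/ (3) sonority does not rise, so the cluster violates the SSP.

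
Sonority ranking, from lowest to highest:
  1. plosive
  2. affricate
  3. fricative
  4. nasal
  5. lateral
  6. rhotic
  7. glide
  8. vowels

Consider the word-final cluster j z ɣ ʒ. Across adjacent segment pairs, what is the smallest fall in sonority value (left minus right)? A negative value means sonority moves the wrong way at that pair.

/j/ is a glide (sonority 7).
/z/ is a fricative (sonority 3).
/ɣ/ is a fricative (sonority 3).
/ʒ/ is a fricative (sonority 3).
/j/→/z/: change +4.
/z/→/ɣ/: change +0.
/ɣ/→/ʒ/: change +0.
Minimum = 0.

0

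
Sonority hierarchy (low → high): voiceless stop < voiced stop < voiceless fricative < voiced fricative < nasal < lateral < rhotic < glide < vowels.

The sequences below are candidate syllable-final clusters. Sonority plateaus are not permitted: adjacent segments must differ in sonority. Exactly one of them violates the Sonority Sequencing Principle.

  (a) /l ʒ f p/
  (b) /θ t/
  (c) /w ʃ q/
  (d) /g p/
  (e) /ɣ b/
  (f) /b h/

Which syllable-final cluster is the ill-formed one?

(a) 6-4-3-1 → obeys
(b) 3-1 → obeys
(c) 8-3-1 → obeys
(d) 2-1 → obeys
(e) 4-2 → obeys
(f) 2-3 → violates

f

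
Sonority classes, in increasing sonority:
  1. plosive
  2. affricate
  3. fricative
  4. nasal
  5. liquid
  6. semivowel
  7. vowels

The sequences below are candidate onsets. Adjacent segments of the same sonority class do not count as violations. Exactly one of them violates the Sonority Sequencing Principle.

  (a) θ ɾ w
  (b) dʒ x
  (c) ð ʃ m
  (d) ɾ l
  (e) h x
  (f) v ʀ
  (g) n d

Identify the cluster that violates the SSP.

(a) θ ɾ w: profile 3-5-6 — obeys.
(b) dʒ x: profile 2-3 — obeys.
(c) ð ʃ m: profile 3-3-4 — obeys.
(d) ɾ l: profile 5-5 — obeys.
(e) h x: profile 3-3 — obeys.
(f) v ʀ: profile 3-5 — obeys.
(g) n d: profile 4-1 — violates.

g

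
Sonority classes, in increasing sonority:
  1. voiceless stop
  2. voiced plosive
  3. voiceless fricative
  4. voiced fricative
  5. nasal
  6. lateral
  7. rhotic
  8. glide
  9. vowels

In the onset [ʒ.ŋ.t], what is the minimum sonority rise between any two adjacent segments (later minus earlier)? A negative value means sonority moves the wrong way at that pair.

/ʒ/ — voiced fricative, sonority 4.
/ŋ/ — nasal, sonority 5.
/t/ — voiceless stop, sonority 1.
/ʒ/→/ŋ/: change +1.
/ŋ/→/t/: change -4.
Minimum = -4.

-4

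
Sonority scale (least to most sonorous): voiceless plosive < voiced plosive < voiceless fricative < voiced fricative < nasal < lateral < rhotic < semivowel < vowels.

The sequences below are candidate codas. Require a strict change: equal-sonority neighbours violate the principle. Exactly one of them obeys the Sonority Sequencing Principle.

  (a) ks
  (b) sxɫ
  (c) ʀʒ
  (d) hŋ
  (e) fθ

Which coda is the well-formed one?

(a) sonority 1-3: ill-formed.
(b) sonority 3-3-6: ill-formed.
(c) sonority 7-4: well-formed.
(d) sonority 3-5: ill-formed.
(e) sonority 3-3: ill-formed.

c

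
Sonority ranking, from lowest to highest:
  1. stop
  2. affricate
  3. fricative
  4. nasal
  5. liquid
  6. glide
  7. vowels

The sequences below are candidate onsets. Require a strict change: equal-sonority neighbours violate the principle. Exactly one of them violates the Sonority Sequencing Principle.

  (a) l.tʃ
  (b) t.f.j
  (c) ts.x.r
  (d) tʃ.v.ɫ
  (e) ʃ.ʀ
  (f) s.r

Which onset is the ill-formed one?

(a) l.tʃ: profile 5-2 — violates.
(b) t.f.j: profile 1-3-6 — obeys.
(c) ts.x.r: profile 2-3-5 — obeys.
(d) tʃ.v.ɫ: profile 2-3-5 — obeys.
(e) ʃ.ʀ: profile 3-5 — obeys.
(f) s.r: profile 3-5 — obeys.

a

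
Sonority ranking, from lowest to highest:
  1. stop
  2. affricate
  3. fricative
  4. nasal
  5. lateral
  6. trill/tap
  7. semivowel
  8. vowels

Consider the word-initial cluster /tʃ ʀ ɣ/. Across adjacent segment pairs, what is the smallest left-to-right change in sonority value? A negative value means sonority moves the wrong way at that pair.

-3

/tʃ/ — affricate, sonority 2.
/ʀ/ — trill/tap, sonority 6.
/ɣ/ — fricative, sonority 3.
/tʃ/→/ʀ/: change +4.
/ʀ/→/ɣ/: change -3.
Minimum = -3.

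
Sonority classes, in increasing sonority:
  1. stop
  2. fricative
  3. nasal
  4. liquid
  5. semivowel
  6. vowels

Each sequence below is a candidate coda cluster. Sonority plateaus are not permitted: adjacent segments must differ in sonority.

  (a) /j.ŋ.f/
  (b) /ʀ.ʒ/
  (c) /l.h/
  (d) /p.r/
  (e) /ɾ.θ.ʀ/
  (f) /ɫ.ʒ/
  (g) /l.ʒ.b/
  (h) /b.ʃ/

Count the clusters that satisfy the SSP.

(a) 5-3-2 → obeys
(b) 4-2 → obeys
(c) 4-2 → obeys
(d) 1-4 → violates
(e) 4-2-4 → violates
(f) 4-2 → obeys
(g) 4-2-1 → obeys
(h) 1-2 → violates

5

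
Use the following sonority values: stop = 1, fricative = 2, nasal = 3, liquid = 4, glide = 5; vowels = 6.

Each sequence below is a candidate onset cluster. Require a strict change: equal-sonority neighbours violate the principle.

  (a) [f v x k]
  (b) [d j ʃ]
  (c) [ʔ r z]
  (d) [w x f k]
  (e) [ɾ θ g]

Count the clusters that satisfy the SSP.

(a) [f v x k]: profile 2-2-2-1 — violates.
(b) [d j ʃ]: profile 1-5-2 — violates.
(c) [ʔ r z]: profile 1-4-2 — violates.
(d) [w x f k]: profile 5-2-2-1 — violates.
(e) [ɾ θ g]: profile 4-2-1 — violates.

0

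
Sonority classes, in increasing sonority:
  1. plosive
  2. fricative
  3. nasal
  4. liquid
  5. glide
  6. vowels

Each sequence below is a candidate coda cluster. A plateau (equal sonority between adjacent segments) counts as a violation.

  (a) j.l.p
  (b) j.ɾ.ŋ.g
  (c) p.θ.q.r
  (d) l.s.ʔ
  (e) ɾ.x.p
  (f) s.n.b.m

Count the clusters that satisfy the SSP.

(a) j.l.p: profile 5-4-1 — obeys.
(b) j.ɾ.ŋ.g: profile 5-4-3-1 — obeys.
(c) p.θ.q.r: profile 1-2-1-4 — violates.
(d) l.s.ʔ: profile 4-2-1 — obeys.
(e) ɾ.x.p: profile 4-2-1 — obeys.
(f) s.n.b.m: profile 2-3-1-3 — violates.

4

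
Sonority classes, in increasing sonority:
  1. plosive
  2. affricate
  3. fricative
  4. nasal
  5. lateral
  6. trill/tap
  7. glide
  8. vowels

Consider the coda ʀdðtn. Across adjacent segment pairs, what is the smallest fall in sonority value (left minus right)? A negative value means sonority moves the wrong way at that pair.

-3

/ʀ/: trill/tap = 6.
/d/: plosive = 1.
/ð/: fricative = 3.
/t/: plosive = 1.
/n/: nasal = 4.
/ʀ/→/d/: change +5.
/d/→/ð/: change -2.
/ð/→/t/: change +2.
/t/→/n/: change -3.
Minimum = -3.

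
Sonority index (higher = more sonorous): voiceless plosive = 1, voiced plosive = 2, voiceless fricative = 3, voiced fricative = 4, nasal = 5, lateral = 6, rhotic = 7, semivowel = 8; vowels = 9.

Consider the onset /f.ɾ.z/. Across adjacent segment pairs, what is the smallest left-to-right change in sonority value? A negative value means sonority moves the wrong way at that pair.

/f/ is a voiceless fricative (sonority 3).
/ɾ/ is a rhotic (sonority 7).
/z/ is a voiced fricative (sonority 4).
/f/→/ɾ/: change +4.
/ɾ/→/z/: change -3.
Minimum = -3.

-3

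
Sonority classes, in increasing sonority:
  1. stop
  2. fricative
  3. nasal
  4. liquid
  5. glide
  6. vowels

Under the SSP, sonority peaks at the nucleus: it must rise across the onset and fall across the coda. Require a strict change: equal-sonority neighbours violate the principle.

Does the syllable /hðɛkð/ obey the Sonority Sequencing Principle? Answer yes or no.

no

Onset: /h/ is a fricative (sonority 2), /ð/ is a fricative (sonority 2); then the nucleus /ɛ/ (sonority 6).
Onset profile 2-2-6 — does not strictly rise throughout.
Coda: /k/ is a stop (sonority 1), /ð/ is a fricative (sonority 2).
Coda profile 6-1-2 — does not strictly fall throughout.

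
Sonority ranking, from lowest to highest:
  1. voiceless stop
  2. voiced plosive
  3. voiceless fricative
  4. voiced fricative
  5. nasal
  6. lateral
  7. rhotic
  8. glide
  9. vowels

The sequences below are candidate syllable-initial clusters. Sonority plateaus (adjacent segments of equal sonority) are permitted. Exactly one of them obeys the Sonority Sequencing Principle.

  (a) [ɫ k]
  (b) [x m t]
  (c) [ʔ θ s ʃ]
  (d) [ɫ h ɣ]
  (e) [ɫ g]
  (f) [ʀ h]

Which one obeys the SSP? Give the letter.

(a) sonority 6-1: ill-formed.
(b) sonority 3-5-1: ill-formed.
(c) sonority 1-3-3-3: well-formed.
(d) sonority 6-3-4: ill-formed.
(e) sonority 6-2: ill-formed.
(f) sonority 7-3: ill-formed.

c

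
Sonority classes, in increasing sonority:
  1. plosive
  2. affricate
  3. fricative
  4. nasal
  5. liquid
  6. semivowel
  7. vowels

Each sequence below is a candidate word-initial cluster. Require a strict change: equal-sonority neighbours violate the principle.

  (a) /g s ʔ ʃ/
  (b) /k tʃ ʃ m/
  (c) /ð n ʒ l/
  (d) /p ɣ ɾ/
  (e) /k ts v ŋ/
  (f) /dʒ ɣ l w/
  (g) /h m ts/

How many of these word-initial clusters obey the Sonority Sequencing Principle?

(a) /g s ʔ ʃ/: profile 1-3-1-3 — violates.
(b) /k tʃ ʃ m/: profile 1-2-3-4 — obeys.
(c) /ð n ʒ l/: profile 3-4-3-5 — violates.
(d) /p ɣ ɾ/: profile 1-3-5 — obeys.
(e) /k ts v ŋ/: profile 1-2-3-4 — obeys.
(f) /dʒ ɣ l w/: profile 2-3-5-6 — obeys.
(g) /h m ts/: profile 3-4-2 — violates.

4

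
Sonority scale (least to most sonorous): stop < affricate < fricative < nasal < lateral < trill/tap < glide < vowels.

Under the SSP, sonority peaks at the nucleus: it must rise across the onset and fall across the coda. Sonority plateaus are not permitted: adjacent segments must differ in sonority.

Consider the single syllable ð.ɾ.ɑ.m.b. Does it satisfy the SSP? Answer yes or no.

yes

Onset: /ð/ is a fricative (sonority 3), /ɾ/ is a trill/tap (sonority 6); then the nucleus /ɑ/ (sonority 8).
Onset profile 3-6-8 — rises to the nucleus.
Coda: /m/ is a nasal (sonority 4), /b/ is a stop (sonority 1).
Coda profile 8-4-1 — falls from the nucleus.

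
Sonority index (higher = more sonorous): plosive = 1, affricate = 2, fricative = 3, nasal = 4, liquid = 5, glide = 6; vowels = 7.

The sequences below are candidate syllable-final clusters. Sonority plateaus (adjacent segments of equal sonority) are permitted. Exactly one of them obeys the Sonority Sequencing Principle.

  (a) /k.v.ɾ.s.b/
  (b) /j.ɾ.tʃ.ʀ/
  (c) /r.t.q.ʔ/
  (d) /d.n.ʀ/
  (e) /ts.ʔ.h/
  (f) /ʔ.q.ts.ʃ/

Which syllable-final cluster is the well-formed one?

(a) /k.v.ɾ.s.b/: profile 1-3-5-3-1 — violates.
(b) /j.ɾ.tʃ.ʀ/: profile 6-5-2-5 — violates.
(c) /r.t.q.ʔ/: profile 5-1-1-1 — obeys.
(d) /d.n.ʀ/: profile 1-4-5 — violates.
(e) /ts.ʔ.h/: profile 2-1-3 — violates.
(f) /ʔ.q.ts.ʃ/: profile 1-1-2-3 — violates.

c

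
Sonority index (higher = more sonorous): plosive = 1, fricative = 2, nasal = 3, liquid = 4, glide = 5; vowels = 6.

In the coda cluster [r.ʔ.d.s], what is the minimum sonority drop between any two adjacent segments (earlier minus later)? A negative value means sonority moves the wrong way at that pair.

-1

/r/ is a liquid (sonority 4).
/ʔ/ is a plosive (sonority 1).
/d/ is a plosive (sonority 1).
/s/ is a fricative (sonority 2).
/r/→/ʔ/: change +3.
/ʔ/→/d/: change +0.
/d/→/s/: change -1.
Minimum = -1.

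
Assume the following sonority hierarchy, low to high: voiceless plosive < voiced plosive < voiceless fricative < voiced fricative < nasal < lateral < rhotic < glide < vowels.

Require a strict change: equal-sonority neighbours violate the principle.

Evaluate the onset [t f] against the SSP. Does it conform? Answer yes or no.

/t/ is a voiceless plosive (sonority 1).
/f/ is a voiceless fricative (sonority 3).
The profile 1-3 strictly rises, so the onset satisfies the SSP.

yes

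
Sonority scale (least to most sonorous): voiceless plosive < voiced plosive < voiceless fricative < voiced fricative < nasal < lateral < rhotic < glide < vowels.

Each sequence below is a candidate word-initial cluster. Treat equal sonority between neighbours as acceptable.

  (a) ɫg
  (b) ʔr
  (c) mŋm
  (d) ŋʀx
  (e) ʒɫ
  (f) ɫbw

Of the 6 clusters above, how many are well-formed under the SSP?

(a) sonority 6-2: ill-formed.
(b) sonority 1-7: well-formed.
(c) sonority 5-5-5: well-formed.
(d) sonority 5-7-3: ill-formed.
(e) sonority 4-6: well-formed.
(f) sonority 6-2-8: ill-formed.

3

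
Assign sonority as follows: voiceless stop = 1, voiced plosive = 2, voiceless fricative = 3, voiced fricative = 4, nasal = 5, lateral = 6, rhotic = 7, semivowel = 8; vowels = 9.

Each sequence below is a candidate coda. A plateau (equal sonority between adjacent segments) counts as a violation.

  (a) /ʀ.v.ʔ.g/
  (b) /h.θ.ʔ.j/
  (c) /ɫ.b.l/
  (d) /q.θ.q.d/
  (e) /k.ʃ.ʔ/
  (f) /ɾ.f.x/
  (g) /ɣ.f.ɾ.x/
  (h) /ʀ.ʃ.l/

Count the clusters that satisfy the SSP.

(a) 7-4-1-2 → violates
(b) 3-3-1-8 → violates
(c) 6-2-6 → violates
(d) 1-3-1-2 → violates
(e) 1-3-1 → violates
(f) 7-3-3 → violates
(g) 4-3-7-3 → violates
(h) 7-3-6 → violates

0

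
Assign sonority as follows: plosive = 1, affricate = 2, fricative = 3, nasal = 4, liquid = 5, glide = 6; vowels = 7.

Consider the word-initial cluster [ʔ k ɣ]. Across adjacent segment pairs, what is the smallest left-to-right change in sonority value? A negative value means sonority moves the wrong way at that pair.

0

/ʔ/ is a plosive (sonority 1).
/k/ is a plosive (sonority 1).
/ɣ/ is a fricative (sonority 3).
/ʔ/→/k/: change +0.
/k/→/ɣ/: change +2.
Minimum = 0.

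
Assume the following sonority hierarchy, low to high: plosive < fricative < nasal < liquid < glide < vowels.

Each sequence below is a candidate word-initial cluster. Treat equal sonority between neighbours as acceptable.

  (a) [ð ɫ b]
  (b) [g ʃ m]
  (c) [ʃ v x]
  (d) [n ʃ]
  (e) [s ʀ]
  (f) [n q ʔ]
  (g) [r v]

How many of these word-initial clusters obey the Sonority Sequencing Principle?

(a) 2-4-1 → violates
(b) 1-2-3 → obeys
(c) 2-2-2 → obeys
(d) 3-2 → violates
(e) 2-4 → obeys
(f) 3-1-1 → violates
(g) 4-2 → violates

3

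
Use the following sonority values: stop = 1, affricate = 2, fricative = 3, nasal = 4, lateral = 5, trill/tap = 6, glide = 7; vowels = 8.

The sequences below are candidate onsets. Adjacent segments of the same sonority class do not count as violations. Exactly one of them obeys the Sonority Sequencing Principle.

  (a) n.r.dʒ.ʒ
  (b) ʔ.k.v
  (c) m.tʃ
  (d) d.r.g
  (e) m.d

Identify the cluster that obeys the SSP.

b

(a) 4-6-2-3 → violates
(b) 1-1-3 → obeys
(c) 4-2 → violates
(d) 1-6-1 → violates
(e) 4-1 → violates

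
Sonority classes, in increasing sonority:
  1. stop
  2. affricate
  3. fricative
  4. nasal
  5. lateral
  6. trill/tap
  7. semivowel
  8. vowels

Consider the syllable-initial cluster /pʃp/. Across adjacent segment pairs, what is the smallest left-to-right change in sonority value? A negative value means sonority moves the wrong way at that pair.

-2

/p/: stop = 1.
/ʃ/: fricative = 3.
/p/: stop = 1.
/p/→/ʃ/: change +2.
/ʃ/→/p/: change -2.
Minimum = -2.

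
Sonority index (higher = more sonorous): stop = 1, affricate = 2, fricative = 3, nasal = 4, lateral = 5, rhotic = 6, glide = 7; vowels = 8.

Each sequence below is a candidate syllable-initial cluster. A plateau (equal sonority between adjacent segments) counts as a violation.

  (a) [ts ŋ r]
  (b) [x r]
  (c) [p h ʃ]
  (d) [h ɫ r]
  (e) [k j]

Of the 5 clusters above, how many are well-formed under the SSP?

(a) [ts ŋ r]: profile 2-4-6 — obeys.
(b) [x r]: profile 3-6 — obeys.
(c) [p h ʃ]: profile 1-3-3 — violates.
(d) [h ɫ r]: profile 3-5-6 — obeys.
(e) [k j]: profile 1-7 — obeys.

4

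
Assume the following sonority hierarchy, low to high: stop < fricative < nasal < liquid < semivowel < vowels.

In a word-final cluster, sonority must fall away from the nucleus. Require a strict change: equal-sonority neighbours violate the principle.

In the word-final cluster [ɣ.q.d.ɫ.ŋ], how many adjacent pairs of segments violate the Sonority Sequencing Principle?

/ɣ/: fricative = 2.
/q/: stop = 1.
/d/: stop = 1.
/ɫ/: liquid = 4.
/ŋ/: nasal = 3.
/ɣ/→/q/: 2→1 (falls) — ok.
/q/→/d/: 1→1 (plateau) — violation.
/d/→/ɫ/: 1→4 (does not fall) — violation.
/ɫ/→/ŋ/: 4→3 (falls) — ok.

2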